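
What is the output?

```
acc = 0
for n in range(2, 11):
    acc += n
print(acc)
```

54

n=2: acc = 0+2 = 2
n=3: acc = 2+3 = 5
n=4: acc = 5+4 = 9
n=5: acc = 9+5 = 14
n=6: acc = 14+6 = 20
n=7: acc = 20+7 = 27
n=8: acc = 27+8 = 35
n=9: acc = 35+9 = 44
n=10: acc = 44+10 = 54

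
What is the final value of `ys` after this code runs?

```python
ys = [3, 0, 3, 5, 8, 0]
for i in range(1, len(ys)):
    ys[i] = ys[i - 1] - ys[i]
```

i=1: ys[1] = 3-0 = 3 → [3, 3, 3, 5, 8, 0]
i=2: ys[2] = 3-3 = 0 → [3, 3, 0, 5, 8, 0]
i=3: ys[3] = 0-5 = -5 → [3, 3, 0, -5, 8, 0]
i=4: ys[4] = (-5)-8 = -13 → [3, 3, 0, -5, -13, 0]
i=5: ys[5] = (-13)-0 = -13 → [3, 3, 0, -5, -13, -13]

[3, 3, 0, -5, -13, -13]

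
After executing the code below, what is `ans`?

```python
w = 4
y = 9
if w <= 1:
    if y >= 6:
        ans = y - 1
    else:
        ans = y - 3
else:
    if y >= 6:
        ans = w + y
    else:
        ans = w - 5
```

w=4, y=9
w <= 1 is False; y >= 6 is True
→ ans = w + y = 13

13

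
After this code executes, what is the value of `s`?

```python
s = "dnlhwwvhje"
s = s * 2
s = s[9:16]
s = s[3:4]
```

repeat ×2 → 'dnlhwwvhjednlhwwvhje'
slice [9:16] → 'ednlhww'
slice [3:4] → 'l'

'l'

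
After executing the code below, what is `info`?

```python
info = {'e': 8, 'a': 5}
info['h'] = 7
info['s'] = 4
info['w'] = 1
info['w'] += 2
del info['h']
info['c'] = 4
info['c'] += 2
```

{'e': 8, 'a': 5, 's': 4, 'w': 3, 'c': 6}

info['h'] = 7 → {'e': 8, 'a': 5, 'h': 7}
info['s'] = 4 → {'e': 8, 'a': 5, 'h': 7, 's': 4}
info['w'] = 1 → {'e': 8, 'a': 5, 'h': 7, 's': 4, 'w': 1}
info['w'] = 1+2 = 3 → {'e': 8, 'a': 5, 'h': 7, 's': 4, 'w': 3}
del 'h' → {'e': 8, 'a': 5, 's': 4, 'w': 3}
info['c'] = 4 → {'e': 8, 'a': 5, 's': 4, 'w': 3, 'c': 4}
info['c'] = 4+2 = 6 → {'e': 8, 'a': 5, 's': 4, 'w': 3, 'c': 6}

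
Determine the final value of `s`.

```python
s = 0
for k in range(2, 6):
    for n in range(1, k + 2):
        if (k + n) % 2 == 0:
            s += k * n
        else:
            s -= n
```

k=2,n=1: odd sum, s = 0-1 = -1
k=2,n=2: even sum, s = (-1)+4 = 3
k=2,n=3: odd sum, s = 3-3 = 0
k=3,n=1: even sum, s = 0+3 = 3
k=3,n=2: odd sum, s = 3-2 = 1
k=3,n=3: even sum, s = 1+9 = 10
k=3,n=4: odd sum, s = 10-4 = 6
k=4,n=1: odd sum, s = 6-1 = 5
k=4,n=2: even sum, s = 5+8 = 13
k=4,n=3: odd sum, s = 13-3 = 10
k=4,n=4: even sum, s = 10+16 = 26
k=4,n=5: odd sum, s = 26-5 = 21
k=5,n=1: even sum, s = 21+5 = 26
k=5,n=2: odd sum, s = 26-2 = 24
k=5,n=3: even sum, s = 24+15 = 39
k=5,n=4: odd sum, s = 39-4 = 35
k=5,n=5: even sum, s = 35+25 = 60
k=5,n=6: odd sum, s = 60-6 = 54

54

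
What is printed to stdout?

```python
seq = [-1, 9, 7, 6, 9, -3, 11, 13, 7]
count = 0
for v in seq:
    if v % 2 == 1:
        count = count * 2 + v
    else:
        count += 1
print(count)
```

901

v=-1: odd, count = 0*2+(-1) = -1
v=9: odd, count = (-1)*2+9 = 7
v=7: odd, count = 7*2+7 = 21
v=6: not odd, count = 21+1 = 22
v=9: odd, count = 22*2+9 = 53
v=-3: odd, count = 53*2+(-3) = 103
v=11: odd, count = 103*2+11 = 217
v=13: odd, count = 217*2+13 = 447
v=7: odd, count = 447*2+7 = 901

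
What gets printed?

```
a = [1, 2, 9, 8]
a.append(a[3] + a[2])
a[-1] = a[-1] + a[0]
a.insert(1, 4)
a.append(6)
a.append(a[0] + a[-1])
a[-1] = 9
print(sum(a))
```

57

append a[3]+a[2] = 8+9 = 17 → [1, 2, 9, 8, 17]
a[-1] = a[-1]+a[0] = 17+1 = 18 → [1, 2, 9, 8, 18]
insert 4 at 1 → [1, 4, 2, 9, 8, 18]
append 6 → [1, 4, 2, 9, 8, 18, 6]
append a[0]+a[-1] = 1+6 = 7 → [1, 4, 2, 9, 8, 18, 6, 7]
a[-1] = 9 → [1, 4, 2, 9, 8, 18, 6, 9]
sum = 57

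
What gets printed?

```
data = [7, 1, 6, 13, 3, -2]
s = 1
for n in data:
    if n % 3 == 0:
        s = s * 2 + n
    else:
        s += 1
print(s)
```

30

n=7: not %3==0, s = 1+1 = 2
n=1: not %3==0, s = 2+1 = 3
n=6: %3==0, s = 3*2+6 = 12
n=13: not %3==0, s = 12+1 = 13
n=3: %3==0, s = 13*2+3 = 29
n=-2: not %3==0, s = 29+1 = 30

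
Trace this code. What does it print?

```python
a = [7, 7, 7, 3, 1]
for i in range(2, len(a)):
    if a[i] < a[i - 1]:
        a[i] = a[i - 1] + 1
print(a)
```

[7, 7, 7, 8, 9]

i=2: 7>=7, unchanged → [7, 7, 7, 3, 1]
i=3: 3<7, a[3] = 7+1 = 8 → [7, 7, 7, 8, 1]
i=4: 1<8, a[4] = 8+1 = 9 → [7, 7, 7, 8, 9]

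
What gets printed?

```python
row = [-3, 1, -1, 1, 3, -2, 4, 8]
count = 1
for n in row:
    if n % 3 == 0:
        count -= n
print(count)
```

n=-3: %3==0, count = 1-(-3) = 4
n=1: not %3==0
n=-1: not %3==0
n=1: not %3==0
n=3: %3==0, count = 4-3 = 1
n=-2: not %3==0
n=4: not %3==0
n=8: not %3==0

1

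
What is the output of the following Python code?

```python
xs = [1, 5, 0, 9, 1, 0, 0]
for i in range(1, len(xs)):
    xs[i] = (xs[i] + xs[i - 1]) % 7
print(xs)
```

[1, 6, 6, 1, 2, 2, 2]

i=1: xs[1] = (5+1)%7 = 6 → [1, 6, 0, 9, 1, 0, 0]
i=2: xs[2] = (0+6)%7 = 6 → [1, 6, 6, 9, 1, 0, 0]
i=3: xs[3] = (9+6)%7 = 1 → [1, 6, 6, 1, 1, 0, 0]
i=4: xs[4] = (1+1)%7 = 2 → [1, 6, 6, 1, 2, 0, 0]
i=5: xs[5] = (0+2)%7 = 2 → [1, 6, 6, 1, 2, 2, 0]
i=6: xs[6] = (0+2)%7 = 2 → [1, 6, 6, 1, 2, 2, 2]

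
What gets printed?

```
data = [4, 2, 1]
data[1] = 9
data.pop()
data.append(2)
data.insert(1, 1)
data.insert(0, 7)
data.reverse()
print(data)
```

data[1] = 9 → [4, 9, 1]
pop() removes 1 → [4, 9]
append 2 → [4, 9, 2]
insert 1 at 1 → [4, 1, 9, 2]
insert 7 at 0 → [7, 4, 1, 9, 2]
reverse → [2, 9, 1, 4, 7]

[2, 9, 1, 4, 7]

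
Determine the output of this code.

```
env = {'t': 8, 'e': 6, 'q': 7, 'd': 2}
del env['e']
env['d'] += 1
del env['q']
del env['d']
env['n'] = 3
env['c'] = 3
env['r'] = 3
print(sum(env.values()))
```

del 'e' → {'t': 8, 'q': 7, 'd': 2}
env['d'] = 2+1 = 3 → {'t': 8, 'q': 7, 'd': 3}
del 'q' → {'t': 8, 'd': 3}
del 'd' → {'t': 8}
env['n'] = 3 → {'t': 8, 'n': 3}
env['c'] = 3 → {'t': 8, 'n': 3, 'c': 3}
env['r'] = 3 → {'t': 8, 'n': 3, 'c': 3, 'r': 3}
sum of values = 17

17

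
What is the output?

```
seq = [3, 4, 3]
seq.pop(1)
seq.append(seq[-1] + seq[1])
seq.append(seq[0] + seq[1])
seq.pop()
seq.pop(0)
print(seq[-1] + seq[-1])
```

pop(1) removes 4 → [3, 3]
append seq[-1]+seq[1] = 3+3 = 6 → [3, 3, 6]
append seq[0]+seq[1] = 3+3 = 6 → [3, 3, 6, 6]
pop() removes 6 → [3, 3, 6]
pop(0) removes 3 → [3, 6]
seq[-1]+seq[-1] = 6+6 = 12

12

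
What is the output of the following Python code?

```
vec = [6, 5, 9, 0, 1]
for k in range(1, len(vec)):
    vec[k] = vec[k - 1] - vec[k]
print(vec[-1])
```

k=1: vec[1] = 6-5 = 1 → [6, 1, 9, 0, 1]
k=2: vec[2] = 1-9 = -8 → [6, 1, -8, 0, 1]
k=3: vec[3] = (-8)-0 = -8 → [6, 1, -8, -8, 1]
k=4: vec[4] = (-8)-1 = -9 → [6, 1, -8, -8, -9]

-9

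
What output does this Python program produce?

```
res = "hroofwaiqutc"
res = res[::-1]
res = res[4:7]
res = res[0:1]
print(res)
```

i

reverse → 'ctuqiawfoorh'
slice [4:7] → 'iaw'
slice [0:1] → 'i'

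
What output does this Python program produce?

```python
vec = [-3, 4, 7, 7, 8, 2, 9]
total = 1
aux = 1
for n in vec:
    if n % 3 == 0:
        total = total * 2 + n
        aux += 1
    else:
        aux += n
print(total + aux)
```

n=-3: %3==0, total = 1*2+(-3) = -1; aux=2
n=4: not %3==0; aux=6
n=7: not %3==0; aux=13
n=7: not %3==0; aux=20
n=8: not %3==0; aux=28
n=2: not %3==0; aux=30
n=9: %3==0, total = (-1)*2+9 = 7; aux=31
total+aux = 7+31 = 38

38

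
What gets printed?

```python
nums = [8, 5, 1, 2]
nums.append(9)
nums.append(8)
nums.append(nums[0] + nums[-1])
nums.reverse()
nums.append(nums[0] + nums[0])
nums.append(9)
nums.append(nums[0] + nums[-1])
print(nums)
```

[16, 8, 9, 2, 1, 5, 8, 32, 9, 25]

append 9 → [8, 5, 1, 2, 9]
append 8 → [8, 5, 1, 2, 9, 8]
append nums[0]+nums[-1] = 8+8 = 16 → [8, 5, 1, 2, 9, 8, 16]
reverse → [16, 8, 9, 2, 1, 5, 8]
append nums[0]+nums[0] = 16+16 = 32 → [16, 8, 9, 2, 1, 5, 8, 32]
append 9 → [16, 8, 9, 2, 1, 5, 8, 32, 9]
append nums[0]+nums[-1] = 16+9 = 25 → [16, 8, 9, 2, 1, 5, 8, 32, 9, 25]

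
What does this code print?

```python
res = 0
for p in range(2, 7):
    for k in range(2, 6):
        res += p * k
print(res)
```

280

p=2,k=2: res = 0+4 = 4
p=2,k=3: res = 4+6 = 10
p=2,k=4: res = 10+8 = 18
p=2,k=5: res = 18+10 = 28
p=3,k=2: res = 28+6 = 34
p=3,k=3: res = 34+9 = 43
p=3,k=4: res = 43+12 = 55
p=3,k=5: res = 55+15 = 70
p=4,k=2: res = 70+8 = 78
p=4,k=3: res = 78+12 = 90
p=4,k=4: res = 90+16 = 106
p=4,k=5: res = 106+20 = 126
p=5,k=2: res = 126+10 = 136
p=5,k=3: res = 136+15 = 151
p=5,k=4: res = 151+20 = 171
p=5,k=5: res = 171+25 = 196
p=6,k=2: res = 196+12 = 208
p=6,k=3: res = 208+18 = 226
p=6,k=4: res = 226+24 = 250
p=6,k=5: res = 250+30 = 280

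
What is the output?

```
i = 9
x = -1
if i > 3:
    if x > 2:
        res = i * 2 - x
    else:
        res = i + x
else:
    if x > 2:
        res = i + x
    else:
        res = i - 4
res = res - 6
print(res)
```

2

i=9, x=-1
i > 3 is True; x > 2 is False
→ res = i + x = 8
res = 8-6 = 2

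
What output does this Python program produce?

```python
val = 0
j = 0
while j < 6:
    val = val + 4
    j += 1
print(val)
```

j=0: val = 0+4 = 4
j=1: val = 4+4 = 8
j=2: val = 8+4 = 12
j=3: val = 12+4 = 16
j=4: val = 16+4 = 20
j=5: val = 20+4 = 24

24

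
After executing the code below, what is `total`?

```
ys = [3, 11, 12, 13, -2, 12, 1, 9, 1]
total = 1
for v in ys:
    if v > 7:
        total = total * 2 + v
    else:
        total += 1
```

v=3: not >7, total = 1+1 = 2
v=11: >7, total = 2*2+11 = 15
v=12: >7, total = 15*2+12 = 42
v=13: >7, total = 42*2+13 = 97
v=-2: not >7, total = 97+1 = 98
v=12: >7, total = 98*2+12 = 208
v=1: not >7, total = 208+1 = 209
v=9: >7, total = 209*2+9 = 427
v=1: not >7, total = 427+1 = 428

428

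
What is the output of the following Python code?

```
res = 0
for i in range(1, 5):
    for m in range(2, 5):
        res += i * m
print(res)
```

90

i=1,m=2: res = 0+2 = 2
i=1,m=3: res = 2+3 = 5
i=1,m=4: res = 5+4 = 9
i=2,m=2: res = 9+4 = 13
i=2,m=3: res = 13+6 = 19
i=2,m=4: res = 19+8 = 27
i=3,m=2: res = 27+6 = 33
i=3,m=3: res = 33+9 = 42
i=3,m=4: res = 42+12 = 54
i=4,m=2: res = 54+8 = 62
i=4,m=3: res = 62+12 = 74
i=4,m=4: res = 74+16 = 90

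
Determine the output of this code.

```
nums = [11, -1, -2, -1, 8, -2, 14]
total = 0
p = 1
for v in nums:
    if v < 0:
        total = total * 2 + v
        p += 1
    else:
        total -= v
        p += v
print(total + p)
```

-188

v=11: not <0, total = 0-11 = -11; p=12
v=-1: <0, total = (-11)*2+(-1) = -23; p=13
v=-2: <0, total = (-23)*2+(-2) = -48; p=14
v=-1: <0, total = (-48)*2+(-1) = -97; p=15
v=8: not <0, total = (-97)-8 = -105; p=23
v=-2: <0, total = (-105)*2+(-2) = -212; p=24
v=14: not <0, total = (-212)-14 = -226; p=38
total+p = (-226)+38 = -188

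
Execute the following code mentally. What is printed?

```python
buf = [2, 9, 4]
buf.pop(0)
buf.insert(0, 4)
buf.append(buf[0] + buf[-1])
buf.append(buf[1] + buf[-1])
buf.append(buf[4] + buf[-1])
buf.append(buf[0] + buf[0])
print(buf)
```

[4, 9, 4, 8, 17, 34, 8]

pop(0) removes 2 → [9, 4]
insert 4 at 0 → [4, 9, 4]
append buf[0]+buf[-1] = 4+4 = 8 → [4, 9, 4, 8]
append buf[1]+buf[-1] = 9+8 = 17 → [4, 9, 4, 8, 17]
append buf[4]+buf[-1] = 17+17 = 34 → [4, 9, 4, 8, 17, 34]
append buf[0]+buf[0] = 4+4 = 8 → [4, 9, 4, 8, 17, 34, 8]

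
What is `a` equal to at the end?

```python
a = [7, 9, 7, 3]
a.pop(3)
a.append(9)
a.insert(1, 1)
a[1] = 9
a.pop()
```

pop(3) removes 3 → [7, 9, 7]
append 9 → [7, 9, 7, 9]
insert 1 at 1 → [7, 1, 9, 7, 9]
a[1] = 9 → [7, 9, 9, 7, 9]
pop() removes 9 → [7, 9, 9, 7]

[7, 9, 9, 7]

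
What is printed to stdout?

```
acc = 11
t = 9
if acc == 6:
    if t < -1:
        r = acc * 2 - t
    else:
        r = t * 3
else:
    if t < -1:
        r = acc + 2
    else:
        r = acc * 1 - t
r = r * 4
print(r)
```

8

acc=11, t=9
acc == 6 is False; t < -1 is False
→ r = acc * 1 - t = 2
r = 2*4 = 8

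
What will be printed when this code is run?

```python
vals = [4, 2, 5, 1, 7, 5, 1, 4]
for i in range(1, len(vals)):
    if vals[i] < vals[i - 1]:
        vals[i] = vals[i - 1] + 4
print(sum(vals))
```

144

i=1: 2<4, vals[1] = 4+4 = 8 → [4, 8, 5, 1, 7, 5, 1, 4]
i=2: 5<8, vals[2] = 8+4 = 12 → [4, 8, 12, 1, 7, 5, 1, 4]
i=3: 1<12, vals[3] = 12+4 = 16 → [4, 8, 12, 16, 7, 5, 1, 4]
i=4: 7<16, vals[4] = 16+4 = 20 → [4, 8, 12, 16, 20, 5, 1, 4]
i=5: 5<20, vals[5] = 20+4 = 24 → [4, 8, 12, 16, 20, 24, 1, 4]
i=6: 1<24, vals[6] = 24+4 = 28 → [4, 8, 12, 16, 20, 24, 28, 4]
i=7: 4<28, vals[7] = 28+4 = 32 → [4, 8, 12, 16, 20, 24, 28, 32]
sum = 144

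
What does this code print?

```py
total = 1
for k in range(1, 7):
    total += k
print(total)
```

22

k=1: total = 1+1 = 2
k=2: total = 2+2 = 4
k=3: total = 4+3 = 7
k=4: total = 7+4 = 11
k=5: total = 11+5 = 16
k=6: total = 16+6 = 22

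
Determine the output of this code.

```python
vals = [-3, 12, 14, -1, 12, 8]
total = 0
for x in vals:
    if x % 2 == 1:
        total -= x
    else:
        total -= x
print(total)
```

x=-3: odd, total = 0-(-3) = 3
x=12: not odd, total = 3-12 = -9
x=14: not odd, total = (-9)-14 = -23
x=-1: odd, total = (-23)-(-1) = -22
x=12: not odd, total = (-22)-12 = -34
x=8: not odd, total = (-34)-8 = -42

-42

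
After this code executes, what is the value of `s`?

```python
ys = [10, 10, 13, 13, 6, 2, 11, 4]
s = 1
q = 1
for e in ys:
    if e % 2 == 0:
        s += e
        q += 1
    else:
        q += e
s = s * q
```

e=10: even, s = 1+10 = 11; q=2
e=10: even, s = 11+10 = 21; q=3
e=13: not even; q=16
e=13: not even; q=29
e=6: even, s = 21+6 = 27; q=30
e=2: even, s = 27+2 = 29; q=31
e=11: not even; q=42
e=4: even, s = 29+4 = 33; q=43
s*q = 33*43 = 1419

1419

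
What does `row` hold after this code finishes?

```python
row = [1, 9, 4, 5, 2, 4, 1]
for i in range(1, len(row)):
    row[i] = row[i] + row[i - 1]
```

i=1: row[1] = 9+1 = 10 → [1, 10, 4, 5, 2, 4, 1]
i=2: row[2] = 4+10 = 14 → [1, 10, 14, 5, 2, 4, 1]
i=3: row[3] = 5+14 = 19 → [1, 10, 14, 19, 2, 4, 1]
i=4: row[4] = 2+19 = 21 → [1, 10, 14, 19, 21, 4, 1]
i=5: row[5] = 4+21 = 25 → [1, 10, 14, 19, 21, 25, 1]
i=6: row[6] = 1+25 = 26 → [1, 10, 14, 19, 21, 25, 26]

[1, 10, 14, 19, 21, 25, 26]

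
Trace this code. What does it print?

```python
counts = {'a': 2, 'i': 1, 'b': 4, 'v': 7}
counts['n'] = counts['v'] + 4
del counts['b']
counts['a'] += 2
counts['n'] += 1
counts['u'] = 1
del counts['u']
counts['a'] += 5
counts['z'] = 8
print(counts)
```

{'a': 9, 'i': 1, 'v': 7, 'n': 12, 'z': 8}

counts['n'] = counts['v']+4 = 11 → {'a': 2, 'i': 1, 'b': 4, 'v': 7, 'n': 11}
del 'b' → {'a': 2, 'i': 1, 'v': 7, 'n': 11}
counts['a'] = 2+2 = 4 → {'a': 4, 'i': 1, 'v': 7, 'n': 11}
counts['n'] = 11+1 = 12 → {'a': 4, 'i': 1, 'v': 7, 'n': 12}
counts['u'] = 1 → {'a': 4, 'i': 1, 'v': 7, 'n': 12, 'u': 1}
del 'u' → {'a': 4, 'i': 1, 'v': 7, 'n': 12}
counts['a'] = 4+5 = 9 → {'a': 9, 'i': 1, 'v': 7, 'n': 12}
counts['z'] = 8 → {'a': 9, 'i': 1, 'v': 7, 'n': 12, 'z': 8}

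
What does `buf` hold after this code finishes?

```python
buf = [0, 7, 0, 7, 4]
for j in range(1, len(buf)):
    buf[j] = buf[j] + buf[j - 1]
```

j=1: buf[1] = 7+0 = 7 → [0, 7, 0, 7, 4]
j=2: buf[2] = 0+7 = 7 → [0, 7, 7, 7, 4]
j=3: buf[3] = 7+7 = 14 → [0, 7, 7, 14, 4]
j=4: buf[4] = 4+14 = 18 → [0, 7, 7, 14, 18]

[0, 7, 7, 14, 18]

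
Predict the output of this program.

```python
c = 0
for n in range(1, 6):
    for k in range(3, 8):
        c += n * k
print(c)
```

n=1,k=3: c = 0+3 = 3
n=1,k=4: c = 3+4 = 7
n=1,k=5: c = 7+5 = 12
n=1,k=6: c = 12+6 = 18
n=1,k=7: c = 18+7 = 25
n=2,k=3: c = 25+6 = 31
n=2,k=4: c = 31+8 = 39
n=2,k=5: c = 39+10 = 49
n=2,k=6: c = 49+12 = 61
n=2,k=7: c = 61+14 = 75
n=3,k=3: c = 75+9 = 84
n=3,k=4: c = 84+12 = 96
n=3,k=5: c = 96+15 = 111
n=3,k=6: c = 111+18 = 129
n=3,k=7: c = 129+21 = 150
n=4,k=3: c = 150+12 = 162
n=4,k=4: c = 162+16 = 178
n=4,k=5: c = 178+20 = 198
n=4,k=6: c = 198+24 = 222
n=4,k=7: c = 222+28 = 250
n=5,k=3: c = 250+15 = 265
n=5,k=4: c = 265+20 = 285
n=5,k=5: c = 285+25 = 310
n=5,k=6: c = 310+30 = 340
n=5,k=7: c = 340+35 = 375

375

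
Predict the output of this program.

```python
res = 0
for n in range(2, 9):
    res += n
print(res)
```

n=2: res = 0+2 = 2
n=3: res = 2+3 = 5
n=4: res = 5+4 = 9
n=5: res = 9+5 = 14
n=6: res = 14+6 = 20
n=7: res = 20+7 = 27
n=8: res = 27+8 = 35

35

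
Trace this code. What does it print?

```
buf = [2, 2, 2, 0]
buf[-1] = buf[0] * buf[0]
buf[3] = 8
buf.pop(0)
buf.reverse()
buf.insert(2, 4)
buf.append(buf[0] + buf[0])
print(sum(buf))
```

buf[-1] = buf[0]*buf[0] = 2*2 = 4 → [2, 2, 2, 4]
buf[3] = 8 → [2, 2, 2, 8]
pop(0) removes 2 → [2, 2, 8]
reverse → [8, 2, 2]
insert 4 at 2 → [8, 2, 4, 2]
append buf[0]+buf[0] = 8+8 = 16 → [8, 2, 4, 2, 16]
sum = 32

32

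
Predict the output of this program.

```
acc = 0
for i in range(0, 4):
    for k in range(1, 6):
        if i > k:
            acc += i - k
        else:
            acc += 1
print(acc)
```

21

i=0,k=1: not 0>1, acc = 0+1 = 1
i=0,k=2: not 0>2, acc = 1+1 = 2
i=0,k=3: not 0>3, acc = 2+1 = 3
i=0,k=4: not 0>4, acc = 3+1 = 4
i=0,k=5: not 0>5, acc = 4+1 = 5
i=1,k=1: not 1>1, acc = 5+1 = 6
i=1,k=2: not 1>2, acc = 6+1 = 7
i=1,k=3: not 1>3, acc = 7+1 = 8
i=1,k=4: not 1>4, acc = 8+1 = 9
i=1,k=5: not 1>5, acc = 9+1 = 10
i=2,k=1: 2>1, acc = 10+1 = 11
i=2,k=2: not 2>2, acc = 11+1 = 12
i=2,k=3: not 2>3, acc = 12+1 = 13
i=2,k=4: not 2>4, acc = 13+1 = 14
i=2,k=5: not 2>5, acc = 14+1 = 15
i=3,k=1: 3>1, acc = 15+2 = 17
i=3,k=2: 3>2, acc = 17+1 = 18
i=3,k=3: not 3>3, acc = 18+1 = 19
i=3,k=4: not 3>4, acc = 19+1 = 20
i=3,k=5: not 3>5, acc = 20+1 = 21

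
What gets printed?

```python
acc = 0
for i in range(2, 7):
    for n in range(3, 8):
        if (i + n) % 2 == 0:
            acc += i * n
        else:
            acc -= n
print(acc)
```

i=2,n=3: odd sum, acc = 0-3 = -3
i=2,n=4: even sum, acc = (-3)+8 = 5
i=2,n=5: odd sum, acc = 5-5 = 0
i=2,n=6: even sum, acc = 0+12 = 12
i=2,n=7: odd sum, acc = 12-7 = 5
i=3,n=3: even sum, acc = 5+9 = 14
i=3,n=4: odd sum, acc = 14-4 = 10
i=3,n=5: even sum, acc = 10+15 = 25
i=3,n=6: odd sum, acc = 25-6 = 19
i=3,n=7: even sum, acc = 19+21 = 40
i=4,n=3: odd sum, acc = 40-3 = 37
i=4,n=4: even sum, acc = 37+16 = 53
i=4,n=5: odd sum, acc = 53-5 = 48
i=4,n=6: even sum, acc = 48+24 = 72
i=4,n=7: odd sum, acc = 72-7 = 65
i=5,n=3: even sum, acc = 65+15 = 80
i=5,n=4: odd sum, acc = 80-4 = 76
i=5,n=5: even sum, acc = 76+25 = 101
i=5,n=6: odd sum, acc = 101-6 = 95
i=5,n=7: even sum, acc = 95+35 = 130
i=6,n=3: odd sum, acc = 130-3 = 127
i=6,n=4: even sum, acc = 127+24 = 151
i=6,n=5: odd sum, acc = 151-5 = 146
i=6,n=6: even sum, acc = 146+36 = 182
i=6,n=7: odd sum, acc = 182-7 = 175

175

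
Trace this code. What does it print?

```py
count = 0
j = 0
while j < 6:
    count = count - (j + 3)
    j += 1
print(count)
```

-33

j=0: count = 0-3 = -3
j=1: count = (-3)-4 = -7
j=2: count = (-7)-5 = -12
j=3: count = (-12)-6 = -18
j=4: count = (-18)-7 = -25
j=5: count = (-25)-8 = -33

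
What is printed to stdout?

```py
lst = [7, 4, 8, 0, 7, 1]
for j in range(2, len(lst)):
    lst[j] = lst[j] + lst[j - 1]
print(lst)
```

j=2: lst[2] = 8+4 = 12 → [7, 4, 12, 0, 7, 1]
j=3: lst[3] = 0+12 = 12 → [7, 4, 12, 12, 7, 1]
j=4: lst[4] = 7+12 = 19 → [7, 4, 12, 12, 19, 1]
j=5: lst[5] = 1+19 = 20 → [7, 4, 12, 12, 19, 20]

[7, 4, 12, 12, 19, 20]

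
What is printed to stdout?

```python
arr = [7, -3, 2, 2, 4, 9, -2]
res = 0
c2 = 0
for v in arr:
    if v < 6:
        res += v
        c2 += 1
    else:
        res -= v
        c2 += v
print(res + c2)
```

8

v=7: not <6, res = 0-7 = -7; c2=7
v=-3: <6, res = (-7)+(-3) = -10; c2=8
v=2: <6, res = (-10)+2 = -8; c2=9
v=2: <6, res = (-8)+2 = -6; c2=10
v=4: <6, res = (-6)+4 = -2; c2=11
v=9: not <6, res = (-2)-9 = -11; c2=20
v=-2: <6, res = (-11)+(-2) = -13; c2=21
res+c2 = (-13)+21 = 8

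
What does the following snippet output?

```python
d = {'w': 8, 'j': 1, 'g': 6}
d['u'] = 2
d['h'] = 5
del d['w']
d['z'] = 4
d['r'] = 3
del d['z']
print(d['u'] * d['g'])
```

d['u'] = 2 → {'w': 8, 'j': 1, 'g': 6, 'u': 2}
d['h'] = 5 → {'w': 8, 'j': 1, 'g': 6, 'u': 2, 'h': 5}
del 'w' → {'j': 1, 'g': 6, 'u': 2, 'h': 5}
d['z'] = 4 → {'j': 1, 'g': 6, 'u': 2, 'h': 5, 'z': 4}
d['r'] = 3 → {'j': 1, 'g': 6, 'u': 2, 'h': 5, 'z': 4, 'r': 3}
del 'z' → {'j': 1, 'g': 6, 'u': 2, 'h': 5, 'r': 3}
d['u']*d['g'] = 2*6 = 12

12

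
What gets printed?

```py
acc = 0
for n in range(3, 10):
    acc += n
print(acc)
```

n=3: acc = 0+3 = 3
n=4: acc = 3+4 = 7
n=5: acc = 7+5 = 12
n=6: acc = 12+6 = 18
n=7: acc = 18+7 = 25
n=8: acc = 25+8 = 33
n=9: acc = 33+9 = 42

42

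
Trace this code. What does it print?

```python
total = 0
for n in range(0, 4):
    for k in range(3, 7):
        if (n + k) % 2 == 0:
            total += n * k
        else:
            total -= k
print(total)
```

16

n=0,k=3: odd sum, total = 0-3 = -3
n=0,k=4: even sum, total = (-3)+0 = -3
n=0,k=5: odd sum, total = (-3)-5 = -8
n=0,k=6: even sum, total = (-8)+0 = -8
n=1,k=3: even sum, total = (-8)+3 = -5
n=1,k=4: odd sum, total = (-5)-4 = -9
n=1,k=5: even sum, total = (-9)+5 = -4
n=1,k=6: odd sum, total = (-4)-6 = -10
n=2,k=3: odd sum, total = (-10)-3 = -13
n=2,k=4: even sum, total = (-13)+8 = -5
n=2,k=5: odd sum, total = (-5)-5 = -10
n=2,k=6: even sum, total = (-10)+12 = 2
n=3,k=3: even sum, total = 2+9 = 11
n=3,k=4: odd sum, total = 11-4 = 7
n=3,k=5: even sum, total = 7+15 = 22
n=3,k=6: odd sum, total = 22-6 = 16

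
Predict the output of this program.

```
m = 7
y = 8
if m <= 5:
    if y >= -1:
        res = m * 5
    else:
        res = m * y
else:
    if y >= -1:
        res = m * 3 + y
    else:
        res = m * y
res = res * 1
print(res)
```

m=7, y=8
m <= 5 is False; y >= -1 is True
→ res = m * 3 + y = 29
res = 29*1 = 29

29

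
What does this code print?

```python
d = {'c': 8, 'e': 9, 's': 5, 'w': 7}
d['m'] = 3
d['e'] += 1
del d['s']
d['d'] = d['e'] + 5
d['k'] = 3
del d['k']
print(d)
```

d['m'] = 3 → {'c': 8, 'e': 9, 's': 5, 'w': 7, 'm': 3}
d['e'] = 9+1 = 10 → {'c': 8, 'e': 10, 's': 5, 'w': 7, 'm': 3}
del 's' → {'c': 8, 'e': 10, 'w': 7, 'm': 3}
d['d'] = d['e']+5 = 15 → {'c': 8, 'e': 10, 'w': 7, 'm': 3, 'd': 15}
d['k'] = 3 → {'c': 8, 'e': 10, 'w': 7, 'm': 3, 'd': 15, 'k': 3}
del 'k' → {'c': 8, 'e': 10, 'w': 7, 'm': 3, 'd': 15}

{'c': 8, 'e': 10, 'w': 7, 'm': 3, 'd': 15}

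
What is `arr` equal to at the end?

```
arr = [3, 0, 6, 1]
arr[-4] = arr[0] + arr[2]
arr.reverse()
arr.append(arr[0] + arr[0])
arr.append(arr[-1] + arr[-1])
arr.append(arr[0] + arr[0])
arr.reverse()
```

arr[-4] = arr[0]+arr[2] = 3+6 = 9 → [9, 0, 6, 1]
reverse → [1, 6, 0, 9]
append arr[0]+arr[0] = 1+1 = 2 → [1, 6, 0, 9, 2]
append arr[-1]+arr[-1] = 2+2 = 4 → [1, 6, 0, 9, 2, 4]
append arr[0]+arr[0] = 1+1 = 2 → [1, 6, 0, 9, 2, 4, 2]
reverse → [2, 4, 2, 9, 0, 6, 1]

[2, 4, 2, 9, 0, 6, 1]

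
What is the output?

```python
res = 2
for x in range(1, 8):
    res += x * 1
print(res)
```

30

x=1: res = 2+1*1 = 3
x=2: res = 3+2*1 = 5
x=3: res = 5+3*1 = 8
x=4: res = 8+4*1 = 12
x=5: res = 12+5*1 = 17
x=6: res = 17+6*1 = 23
x=7: res = 23+7*1 = 30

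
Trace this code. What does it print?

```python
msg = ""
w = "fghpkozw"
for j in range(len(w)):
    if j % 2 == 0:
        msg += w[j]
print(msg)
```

fhkz

j=0: add 'f' → 'f'
j=1: skip
j=2: add 'h' → 'fh'
j=3: skip
j=4: add 'k' → 'fhk'
j=5: skip
j=6: add 'z' → 'fhkz'
j=7: skip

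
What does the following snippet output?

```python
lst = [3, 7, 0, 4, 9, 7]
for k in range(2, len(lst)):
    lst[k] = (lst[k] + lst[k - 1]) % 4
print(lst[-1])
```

k=2: lst[2] = (0+7)%4 = 3 → [3, 7, 3, 4, 9, 7]
k=3: lst[3] = (4+3)%4 = 3 → [3, 7, 3, 3, 9, 7]
k=4: lst[4] = (9+3)%4 = 0 → [3, 7, 3, 3, 0, 7]
k=5: lst[5] = (7+0)%4 = 3 → [3, 7, 3, 3, 0, 3]

3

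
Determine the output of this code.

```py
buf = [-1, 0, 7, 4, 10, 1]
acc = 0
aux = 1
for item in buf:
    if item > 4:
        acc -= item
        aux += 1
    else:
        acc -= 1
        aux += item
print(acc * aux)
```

-147

item=-1: not >4, acc = 0-1 = -1; aux=0
item=0: not >4, acc = (-1)-1 = -2; aux=0
item=7: >4, acc = (-2)-7 = -9; aux=1
item=4: not >4, acc = (-9)-1 = -10; aux=5
item=10: >4, acc = (-10)-10 = -20; aux=6
item=1: not >4, acc = (-20)-1 = -21; aux=7
acc*aux = (-21)*7 = -147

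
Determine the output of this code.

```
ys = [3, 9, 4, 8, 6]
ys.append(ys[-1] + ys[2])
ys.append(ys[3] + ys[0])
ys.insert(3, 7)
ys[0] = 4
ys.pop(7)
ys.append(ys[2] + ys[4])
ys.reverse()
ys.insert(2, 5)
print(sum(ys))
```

append ys[-1]+ys[2] = 6+4 = 10 → [3, 9, 4, 8, 6, 10]
append ys[3]+ys[0] = 8+3 = 11 → [3, 9, 4, 8, 6, 10, 11]
insert 7 at 3 → [3, 9, 4, 7, 8, 6, 10, 11]
ys[0] = 4 → [4, 9, 4, 7, 8, 6, 10, 11]
pop(7) removes 11 → [4, 9, 4, 7, 8, 6, 10]
append ys[2]+ys[4] = 4+8 = 12 → [4, 9, 4, 7, 8, 6, 10, 12]
reverse → [12, 10, 6, 8, 7, 4, 9, 4]
insert 5 at 2 → [12, 10, 5, 6, 8, 7, 4, 9, 4]
sum = 65

65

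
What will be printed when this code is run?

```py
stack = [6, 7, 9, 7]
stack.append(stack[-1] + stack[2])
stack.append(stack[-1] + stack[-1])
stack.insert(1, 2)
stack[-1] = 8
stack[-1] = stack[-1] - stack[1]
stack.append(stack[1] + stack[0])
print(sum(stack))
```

61

append stack[-1]+stack[2] = 7+9 = 16 → [6, 7, 9, 7, 16]
append stack[-1]+stack[-1] = 16+16 = 32 → [6, 7, 9, 7, 16, 32]
insert 2 at 1 → [6, 2, 7, 9, 7, 16, 32]
stack[-1] = 8 → [6, 2, 7, 9, 7, 16, 8]
stack[-1] = stack[-1]-stack[1] = 8-2 = 6 → [6, 2, 7, 9, 7, 16, 6]
append stack[1]+stack[0] = 2+6 = 8 → [6, 2, 7, 9, 7, 16, 6, 8]
sum = 61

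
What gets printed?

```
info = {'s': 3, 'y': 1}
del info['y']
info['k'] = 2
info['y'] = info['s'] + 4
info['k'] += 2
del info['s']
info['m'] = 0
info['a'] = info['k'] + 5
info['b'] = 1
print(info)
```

del 'y' → {'s': 3}
info['k'] = 2 → {'s': 3, 'k': 2}
info['y'] = info['s']+4 = 7 → {'s': 3, 'k': 2, 'y': 7}
info['k'] = 2+2 = 4 → {'s': 3, 'k': 4, 'y': 7}
del 's' → {'k': 4, 'y': 7}
info['m'] = 0 → {'k': 4, 'y': 7, 'm': 0}
info['a'] = info['k']+5 = 9 → {'k': 4, 'y': 7, 'm': 0, 'a': 9}
info['b'] = 1 → {'k': 4, 'y': 7, 'm': 0, 'a': 9, 'b': 1}

{'k': 4, 'y': 7, 'm': 0, 'a': 9, 'b': 1}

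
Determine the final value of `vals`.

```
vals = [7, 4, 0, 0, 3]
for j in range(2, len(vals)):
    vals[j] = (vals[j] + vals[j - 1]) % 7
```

j=2: vals[2] = (0+4)%7 = 4 → [7, 4, 4, 0, 3]
j=3: vals[3] = (0+4)%7 = 4 → [7, 4, 4, 4, 3]
j=4: vals[4] = (3+4)%7 = 0 → [7, 4, 4, 4, 0]

[7, 4, 4, 4, 0]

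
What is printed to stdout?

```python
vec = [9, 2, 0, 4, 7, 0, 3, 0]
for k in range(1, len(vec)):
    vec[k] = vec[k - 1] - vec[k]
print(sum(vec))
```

k=1: vec[1] = 9-2 = 7 → [9, 7, 0, 4, 7, 0, 3, 0]
k=2: vec[2] = 7-0 = 7 → [9, 7, 7, 4, 7, 0, 3, 0]
k=3: vec[3] = 7-4 = 3 → [9, 7, 7, 3, 7, 0, 3, 0]
k=4: vec[4] = 3-7 = -4 → [9, 7, 7, 3, -4, 0, 3, 0]
k=5: vec[5] = (-4)-0 = -4 → [9, 7, 7, 3, -4, -4, 3, 0]
k=6: vec[6] = (-4)-3 = -7 → [9, 7, 7, 3, -4, -4, -7, 0]
k=7: vec[7] = (-7)-0 = -7 → [9, 7, 7, 3, -4, -4, -7, -7]
sum = 4

4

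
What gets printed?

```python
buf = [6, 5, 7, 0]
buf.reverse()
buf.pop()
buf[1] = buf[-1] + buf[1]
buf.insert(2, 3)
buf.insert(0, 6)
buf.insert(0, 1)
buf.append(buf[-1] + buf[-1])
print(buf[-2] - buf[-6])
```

-1

reverse → [0, 7, 5, 6]
pop() removes 6 → [0, 7, 5]
buf[1] = buf[-1]+buf[1] = 5+7 = 12 → [0, 12, 5]
insert 3 at 2 → [0, 12, 3, 5]
insert 6 at 0 → [6, 0, 12, 3, 5]
insert 1 at 0 → [1, 6, 0, 12, 3, 5]
append buf[-1]+buf[-1] = 5+5 = 10 → [1, 6, 0, 12, 3, 5, 10]
buf[-2]-buf[-6] = 5-6 = -1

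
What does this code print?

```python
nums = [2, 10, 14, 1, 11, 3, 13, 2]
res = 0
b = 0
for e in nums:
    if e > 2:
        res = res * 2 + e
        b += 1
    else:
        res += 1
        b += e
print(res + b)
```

386

e=2: not >2, res = 0+1 = 1; b=2
e=10: >2, res = 1*2+10 = 12; b=3
e=14: >2, res = 12*2+14 = 38; b=4
e=1: not >2, res = 38+1 = 39; b=5
e=11: >2, res = 39*2+11 = 89; b=6
e=3: >2, res = 89*2+3 = 181; b=7
e=13: >2, res = 181*2+13 = 375; b=8
e=2: not >2, res = 375+1 = 376; b=10
res+b = 376+10 = 386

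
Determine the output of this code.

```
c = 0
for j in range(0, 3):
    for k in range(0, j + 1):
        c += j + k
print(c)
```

j=0,k=0: c = 0+0 = 0
j=1,k=0: c = 0+1 = 1
j=1,k=1: c = 1+2 = 3
j=2,k=0: c = 3+2 = 5
j=2,k=1: c = 5+3 = 8
j=2,k=2: c = 8+4 = 12

12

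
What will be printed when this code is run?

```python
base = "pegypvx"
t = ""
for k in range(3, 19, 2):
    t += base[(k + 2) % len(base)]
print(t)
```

k=3: add base[5]='v' → 'v'
k=5: add base[0]='p' → 'vp'
k=7: add base[2]='g' → 'vpg'
k=9: add base[4]='p' → 'vpgp'
k=11: add base[6]='x' → 'vpgpx'
k=13: add base[1]='e' → 'vpgpxe'
k=15: add base[3]='y' → 'vpgpxey'
k=17: add base[5]='v' → 'vpgpxeyv'

vpgpxeyv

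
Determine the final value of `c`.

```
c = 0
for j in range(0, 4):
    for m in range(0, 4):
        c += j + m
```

j=0,m=0: c = 0+0 = 0
j=0,m=1: c = 0+1 = 1
j=0,m=2: c = 1+2 = 3
j=0,m=3: c = 3+3 = 6
j=1,m=0: c = 6+1 = 7
j=1,m=1: c = 7+2 = 9
j=1,m=2: c = 9+3 = 12
j=1,m=3: c = 12+4 = 16
j=2,m=0: c = 16+2 = 18
j=2,m=1: c = 18+3 = 21
j=2,m=2: c = 21+4 = 25
j=2,m=3: c = 25+5 = 30
j=3,m=0: c = 30+3 = 33
j=3,m=1: c = 33+4 = 37
j=3,m=2: c = 37+5 = 42
j=3,m=3: c = 42+6 = 48

48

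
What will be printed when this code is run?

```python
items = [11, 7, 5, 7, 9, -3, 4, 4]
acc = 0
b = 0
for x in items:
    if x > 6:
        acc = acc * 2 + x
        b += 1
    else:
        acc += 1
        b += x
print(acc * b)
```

x=11: >6, acc = 0*2+11 = 11; b=1
x=7: >6, acc = 11*2+7 = 29; b=2
x=5: not >6, acc = 29+1 = 30; b=7
x=7: >6, acc = 30*2+7 = 67; b=8
x=9: >6, acc = 67*2+9 = 143; b=9
x=-3: not >6, acc = 143+1 = 144; b=6
x=4: not >6, acc = 144+1 = 145; b=10
x=4: not >6, acc = 145+1 = 146; b=14
acc*b = 146*14 = 2044

2044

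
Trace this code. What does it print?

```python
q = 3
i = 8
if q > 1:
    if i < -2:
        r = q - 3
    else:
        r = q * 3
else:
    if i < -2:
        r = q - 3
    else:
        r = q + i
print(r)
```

9

q=3, i=8
q > 1 is True; i < -2 is False
→ r = q * 3 = 9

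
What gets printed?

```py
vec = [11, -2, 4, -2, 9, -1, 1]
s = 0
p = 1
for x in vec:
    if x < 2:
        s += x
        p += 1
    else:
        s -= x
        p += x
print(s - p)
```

x=11: not <2, s = 0-11 = -11; p=12
x=-2: <2, s = (-11)+(-2) = -13; p=13
x=4: not <2, s = (-13)-4 = -17; p=17
x=-2: <2, s = (-17)+(-2) = -19; p=18
x=9: not <2, s = (-19)-9 = -28; p=27
x=-1: <2, s = (-28)+(-1) = -29; p=28
x=1: <2, s = (-29)+1 = -28; p=29
s-p = (-28)-29 = -57

-57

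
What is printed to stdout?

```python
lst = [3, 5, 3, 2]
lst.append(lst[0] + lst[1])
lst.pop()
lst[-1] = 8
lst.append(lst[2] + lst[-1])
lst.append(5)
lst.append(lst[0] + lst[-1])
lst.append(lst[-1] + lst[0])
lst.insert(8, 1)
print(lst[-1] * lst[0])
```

3

append lst[0]+lst[1] = 3+5 = 8 → [3, 5, 3, 2, 8]
pop() removes 8 → [3, 5, 3, 2]
lst[-1] = 8 → [3, 5, 3, 8]
append lst[2]+lst[-1] = 3+8 = 11 → [3, 5, 3, 8, 11]
append 5 → [3, 5, 3, 8, 11, 5]
append lst[0]+lst[-1] = 3+5 = 8 → [3, 5, 3, 8, 11, 5, 8]
append lst[-1]+lst[0] = 8+3 = 11 → [3, 5, 3, 8, 11, 5, 8, 11]
insert 1 at 8 → [3, 5, 3, 8, 11, 5, 8, 11, 1]
lst[-1]*lst[0] = 1*3 = 3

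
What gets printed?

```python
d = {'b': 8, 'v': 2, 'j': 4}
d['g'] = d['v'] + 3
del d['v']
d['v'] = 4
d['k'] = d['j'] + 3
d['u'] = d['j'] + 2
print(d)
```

{'b': 8, 'j': 4, 'g': 5, 'v': 4, 'k': 7, 'u': 6}

d['g'] = d['v']+3 = 5 → {'b': 8, 'v': 2, 'j': 4, 'g': 5}
del 'v' → {'b': 8, 'j': 4, 'g': 5}
d['v'] = 4 → {'b': 8, 'j': 4, 'g': 5, 'v': 4}
d['k'] = d['j']+3 = 7 → {'b': 8, 'j': 4, 'g': 5, 'v': 4, 'k': 7}
d['u'] = d['j']+2 = 6 → {'b': 8, 'j': 4, 'g': 5, 'v': 4, 'k': 7, 'u': 6}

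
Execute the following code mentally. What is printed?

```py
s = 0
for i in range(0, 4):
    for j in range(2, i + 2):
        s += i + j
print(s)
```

30

i=1,j=2: s = 0+3 = 3
i=2,j=2: s = 3+4 = 7
i=2,j=3: s = 7+5 = 12
i=3,j=2: s = 12+5 = 17
i=3,j=3: s = 17+6 = 23
i=3,j=4: s = 23+7 = 30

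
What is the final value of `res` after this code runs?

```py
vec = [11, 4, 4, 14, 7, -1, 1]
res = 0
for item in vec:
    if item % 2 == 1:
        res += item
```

item=11: odd, res = 0+11 = 11
item=4: not odd
item=4: not odd
item=14: not odd
item=7: odd, res = 11+7 = 18
item=-1: odd, res = 18+(-1) = 17
item=1: odd, res = 17+1 = 18

18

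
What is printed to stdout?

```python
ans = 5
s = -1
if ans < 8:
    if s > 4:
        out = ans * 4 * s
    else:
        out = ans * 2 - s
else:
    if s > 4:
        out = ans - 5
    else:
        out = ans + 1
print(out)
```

11

ans=5, s=-1
ans < 8 is True; s > 4 is False
→ out = ans * 2 - s = 11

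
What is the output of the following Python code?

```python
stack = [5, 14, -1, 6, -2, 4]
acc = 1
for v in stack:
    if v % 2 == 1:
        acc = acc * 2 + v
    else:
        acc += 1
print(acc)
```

v=5: odd, acc = 1*2+5 = 7
v=14: not odd, acc = 7+1 = 8
v=-1: odd, acc = 8*2+(-1) = 15
v=6: not odd, acc = 15+1 = 16
v=-2: not odd, acc = 16+1 = 17
v=4: not odd, acc = 17+1 = 18

18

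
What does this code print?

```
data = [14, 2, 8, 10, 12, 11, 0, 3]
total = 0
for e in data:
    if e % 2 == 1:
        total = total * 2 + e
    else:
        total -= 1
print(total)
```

3

e=14: not odd, total = 0-1 = -1
e=2: not odd, total = (-1)-1 = -2
e=8: not odd, total = (-2)-1 = -3
e=10: not odd, total = (-3)-1 = -4
e=12: not odd, total = (-4)-1 = -5
e=11: odd, total = (-5)*2+11 = 1
e=0: not odd, total = 1-1 = 0
e=3: odd, total = 0*2+3 = 3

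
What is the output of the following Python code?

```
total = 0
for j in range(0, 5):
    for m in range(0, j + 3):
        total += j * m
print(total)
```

155

j=0,m=0: total = 0+0 = 0
j=0,m=1: total = 0+0 = 0
j=0,m=2: total = 0+0 = 0
j=1,m=0: total = 0+0 = 0
j=1,m=1: total = 0+1 = 1
j=1,m=2: total = 1+2 = 3
j=1,m=3: total = 3+3 = 6
j=2,m=0: total = 6+0 = 6
j=2,m=1: total = 6+2 = 8
j=2,m=2: total = 8+4 = 12
j=2,m=3: total = 12+6 = 18
j=2,m=4: total = 18+8 = 26
j=3,m=0: total = 26+0 = 26
j=3,m=1: total = 26+3 = 29
j=3,m=2: total = 29+6 = 35
j=3,m=3: total = 35+9 = 44
j=3,m=4: total = 44+12 = 56
j=3,m=5: total = 56+15 = 71
j=4,m=0: total = 71+0 = 71
j=4,m=1: total = 71+4 = 75
j=4,m=2: total = 75+8 = 83
j=4,m=3: total = 83+12 = 95
j=4,m=4: total = 95+16 = 111
j=4,m=5: total = 111+20 = 131
j=4,m=6: total = 131+24 = 155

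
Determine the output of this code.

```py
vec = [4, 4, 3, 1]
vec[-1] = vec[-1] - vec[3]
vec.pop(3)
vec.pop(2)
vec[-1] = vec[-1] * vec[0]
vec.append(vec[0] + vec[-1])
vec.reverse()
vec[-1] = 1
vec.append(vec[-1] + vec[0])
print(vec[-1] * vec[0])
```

420

vec[-1] = vec[-1]-vec[3] = 1-1 = 0 → [4, 4, 3, 0]
pop(3) removes 0 → [4, 4, 3]
pop(2) removes 3 → [4, 4]
vec[-1] = vec[-1]*vec[0] = 4*4 = 16 → [4, 16]
append vec[0]+vec[-1] = 4+16 = 20 → [4, 16, 20]
reverse → [20, 16, 4]
vec[-1] = 1 → [20, 16, 1]
append vec[-1]+vec[0] = 1+20 = 21 → [20, 16, 1, 21]
vec[-1]*vec[0] = 21*20 = 420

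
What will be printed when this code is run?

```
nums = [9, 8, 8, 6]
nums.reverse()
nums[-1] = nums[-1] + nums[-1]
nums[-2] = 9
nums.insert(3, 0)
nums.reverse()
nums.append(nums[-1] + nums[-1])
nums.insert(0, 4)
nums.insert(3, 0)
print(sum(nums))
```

reverse → [6, 8, 8, 9]
nums[-1] = nums[-1]+nums[-1] = 9+9 = 18 → [6, 8, 8, 18]
nums[-2] = 9 → [6, 8, 9, 18]
insert 0 at 3 → [6, 8, 9, 0, 18]
reverse → [18, 0, 9, 8, 6]
append nums[-1]+nums[-1] = 6+6 = 12 → [18, 0, 9, 8, 6, 12]
insert 4 at 0 → [4, 18, 0, 9, 8, 6, 12]
insert 0 at 3 → [4, 18, 0, 0, 9, 8, 6, 12]
sum = 57

57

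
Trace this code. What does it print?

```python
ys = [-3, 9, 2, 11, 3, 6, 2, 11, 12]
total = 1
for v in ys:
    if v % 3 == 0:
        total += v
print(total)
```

v=-3: %3==0, total = 1+(-3) = -2
v=9: %3==0, total = (-2)+9 = 7
v=2: not %3==0
v=11: not %3==0
v=3: %3==0, total = 7+3 = 10
v=6: %3==0, total = 10+6 = 16
v=2: not %3==0
v=11: not %3==0
v=12: %3==0, total = 16+12 = 28

28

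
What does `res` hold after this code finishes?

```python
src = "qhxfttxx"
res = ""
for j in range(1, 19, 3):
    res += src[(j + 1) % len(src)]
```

j=1: add src[2]='x' → 'x'
j=4: add src[5]='t' → 'xt'
j=7: add src[0]='q' → 'xtq'
j=10: add src[3]='f' → 'xtqf'
j=13: add src[6]='x' → 'xtqfx'
j=16: add src[1]='h' → 'xtqfxh'

'xtqfxh'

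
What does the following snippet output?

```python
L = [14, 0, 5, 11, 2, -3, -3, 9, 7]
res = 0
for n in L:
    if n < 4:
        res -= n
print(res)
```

n=14: not <4
n=0: <4, res = 0-0 = 0
n=5: not <4
n=11: not <4
n=2: <4, res = 0-2 = -2
n=-3: <4, res = (-2)-(-3) = 1
n=-3: <4, res = 1-(-3) = 4
n=9: not <4
n=7: not <4

4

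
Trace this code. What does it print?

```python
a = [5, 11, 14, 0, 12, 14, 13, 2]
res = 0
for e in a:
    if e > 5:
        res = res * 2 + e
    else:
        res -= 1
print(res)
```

e=5: not >5, res = 0-1 = -1
e=11: >5, res = (-1)*2+11 = 9
e=14: >5, res = 9*2+14 = 32
e=0: not >5, res = 32-1 = 31
e=12: >5, res = 31*2+12 = 74
e=14: >5, res = 74*2+14 = 162
e=13: >5, res = 162*2+13 = 337
e=2: not >5, res = 337-1 = 336

336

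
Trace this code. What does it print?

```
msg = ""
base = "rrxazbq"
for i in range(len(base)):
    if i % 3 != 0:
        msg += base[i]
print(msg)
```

i=0: skip
i=1: add 'r' → 'r'
i=2: add 'x' → 'rx'
i=3: skip
i=4: add 'z' → 'rxz'
i=5: add 'b' → 'rxzb'
i=6: skip

rxzb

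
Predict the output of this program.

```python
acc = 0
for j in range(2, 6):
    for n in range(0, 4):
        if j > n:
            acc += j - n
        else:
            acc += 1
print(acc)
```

36

j=2,n=0: 2>0, acc = 0+2 = 2
j=2,n=1: 2>1, acc = 2+1 = 3
j=2,n=2: not 2>2, acc = 3+1 = 4
j=2,n=3: not 2>3, acc = 4+1 = 5
j=3,n=0: 3>0, acc = 5+3 = 8
j=3,n=1: 3>1, acc = 8+2 = 10
j=3,n=2: 3>2, acc = 10+1 = 11
j=3,n=3: not 3>3, acc = 11+1 = 12
j=4,n=0: 4>0, acc = 12+4 = 16
j=4,n=1: 4>1, acc = 16+3 = 19
j=4,n=2: 4>2, acc = 19+2 = 21
j=4,n=3: 4>3, acc = 21+1 = 22
j=5,n=0: 5>0, acc = 22+5 = 27
j=5,n=1: 5>1, acc = 27+4 = 31
j=5,n=2: 5>2, acc = 31+3 = 34
j=5,n=3: 5>3, acc = 34+2 = 36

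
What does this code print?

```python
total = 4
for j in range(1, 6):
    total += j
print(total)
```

19

j=1: total = 4+1 = 5
j=2: total = 5+2 = 7
j=3: total = 7+3 = 10
j=4: total = 10+4 = 14
j=5: total = 14+5 = 19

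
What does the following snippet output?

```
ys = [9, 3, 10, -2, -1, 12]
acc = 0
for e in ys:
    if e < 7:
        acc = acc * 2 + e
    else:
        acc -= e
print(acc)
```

-117

e=9: not <7, acc = 0-9 = -9
e=3: <7, acc = (-9)*2+3 = -15
e=10: not <7, acc = (-15)-10 = -25
e=-2: <7, acc = (-25)*2+(-2) = -52
e=-1: <7, acc = (-52)*2+(-1) = -105
e=12: not <7, acc = (-105)-12 = -117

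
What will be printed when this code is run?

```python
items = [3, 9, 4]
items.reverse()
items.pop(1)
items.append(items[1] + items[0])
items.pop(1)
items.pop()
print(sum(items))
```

4

reverse → [4, 9, 3]
pop(1) removes 9 → [4, 3]
append items[1]+items[0] = 3+4 = 7 → [4, 3, 7]
pop(1) removes 3 → [4, 7]
pop() removes 7 → [4]
sum = 4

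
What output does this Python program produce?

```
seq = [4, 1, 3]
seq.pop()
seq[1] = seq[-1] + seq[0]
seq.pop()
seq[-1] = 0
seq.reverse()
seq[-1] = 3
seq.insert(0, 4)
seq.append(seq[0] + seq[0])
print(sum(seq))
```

15

pop() removes 3 → [4, 1]
seq[1] = seq[-1]+seq[0] = 1+4 = 5 → [4, 5]
pop() removes 5 → [4]
seq[-1] = 0 → [0]
reverse → [0]
seq[-1] = 3 → [3]
insert 4 at 0 → [4, 3]
append seq[0]+seq[0] = 4+4 = 8 → [4, 3, 8]
sum = 15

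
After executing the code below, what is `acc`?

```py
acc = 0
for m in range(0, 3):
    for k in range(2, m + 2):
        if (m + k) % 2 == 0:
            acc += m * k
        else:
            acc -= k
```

m=1,k=2: odd sum, acc = 0-2 = -2
m=2,k=2: even sum, acc = (-2)+4 = 2
m=2,k=3: odd sum, acc = 2-3 = -1

-1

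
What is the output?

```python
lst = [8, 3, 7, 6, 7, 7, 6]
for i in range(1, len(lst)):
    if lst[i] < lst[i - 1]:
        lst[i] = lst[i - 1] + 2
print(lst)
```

[8, 10, 12, 14, 16, 18, 20]

i=1: 3<8, lst[1] = 8+2 = 10 → [8, 10, 7, 6, 7, 7, 6]
i=2: 7<10, lst[2] = 10+2 = 12 → [8, 10, 12, 6, 7, 7, 6]
i=3: 6<12, lst[3] = 12+2 = 14 → [8, 10, 12, 14, 7, 7, 6]
i=4: 7<14, lst[4] = 14+2 = 16 → [8, 10, 12, 14, 16, 7, 6]
i=5: 7<16, lst[5] = 16+2 = 18 → [8, 10, 12, 14, 16, 18, 6]
i=6: 6<18, lst[6] = 18+2 = 20 → [8, 10, 12, 14, 16, 18, 20]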